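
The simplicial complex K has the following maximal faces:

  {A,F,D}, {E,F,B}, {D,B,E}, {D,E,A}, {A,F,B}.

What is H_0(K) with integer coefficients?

H_0 = Z.

Take the total order A < B < D < E < F on the vertex set. Then K (dimension 2) consists of the simplices:

  0-simplices (5): A, B, D, E, F
  1-simplices (10): AB, AD, AE, AF, BD, BE, BF, DE, DF, EF
  2-simplices (5): ABF, ADE, ADF, BDE, BEF

Hence C_0 ≅ Z^5, C_1 ≅ Z^10, C_2 ≅ Z^5.

Boundary ∂_1: C_1 → C_0 is given by ∂[p,q] = [q] − [p]. For instance
  ∂DE = E − D.
This gives a 5×10 integer matrix of rank 4; reducing to Smith normal form yields diagonal entries (1,1,1,1).

Boundary ∂_2: C_2 → C_1 acts by ∂[p,q,r] = [q,r] − [p,r] + [p,q]. For instance
  ∂ADE = DE − AE + AD,
  ∂ADF = DF − AF + AD.
As a 10×5 matrix over Z this has rank 5, with invariant factors (1,1,1,1,1).

From H_k ≅ ker(∂_k) / im(∂_{k+1}) we obtain:

  H_0: rank C_0 − rank ∂_1 = 5 − 4 = 1, and the invariant factors of ∂_1 are all 1, so H_0 = Z.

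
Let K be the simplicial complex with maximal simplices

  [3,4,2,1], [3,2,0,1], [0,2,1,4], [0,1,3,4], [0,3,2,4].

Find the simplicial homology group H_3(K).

K has 5 vertices, 10 edges, 10 triangles, 5 3-simplices.
rank ∂_3 = 4, rank ∂_4 = 0 ⇒ b_3 = 5 − 4 − 0 = 1. So H_3 ≅ Z.

H_3 = Z.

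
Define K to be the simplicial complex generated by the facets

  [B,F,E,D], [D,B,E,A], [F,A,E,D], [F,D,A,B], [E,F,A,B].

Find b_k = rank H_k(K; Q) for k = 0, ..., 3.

Fix the vertex order A < B < D < E < F and write every simplex with vertices in increasing order. Then dim K = 3 and the simplices of K are:

  0-simplices (5): A, B, D, E, F
  1-simplices (10): AB, AD, AE, AF, BD, BE, BF, DE, DF, EF
  2-simplices (10): ABD, ABE, ABF, ADE, ADF, AEF, BDE, BDF, BEF, DEF
  3-simplices (5): ABDE, ABDF, ABEF, ADEF, BDEF

Hence C_0 ≅ Z^5, C_1 ≅ Z^10, C_2 ≅ Z^10, C_3 ≅ Z^5.

The boundary map ∂_1: C_1 → C_0 maps an edge to its endpoints' difference, ∂[p,q] = q − p. For instance
  ∂AF = F − A.
The resulting 5×10 matrix has rank 4, and its Smith normal form has invariant factors (1,1,1,1).

The boundary map ∂_2: C_2 → C_1 acts by ∂[p,q,r] = [q,r] − [p,r] + [p,q]. For instance
  ∂BDF = DF − BF + BD,
  ∂BDE = DE − BE + BD.
This gives a 10×10 integer matrix of rank 6; reducing to Smith normal form yields diagonal entries (1,1,1,1,1,1).

The boundary map ∂_3: C_3 → C_2 sends each 3-simplex σ to the alternating sum Σ_i (−1)^i (σ with its i-th vertex removed). For instance
  ∂ABDF = BDF − ADF + ABF − ABD,
  ∂ABDE = BDE − ADE + ABE − ABD.
As a 10×5 matrix over Z this has rank 4, with invariant factors (1,1,1,1).

From H_k ≅ ker(∂_k) / im(∂_{k+1}) we obtain:

  H_0: rank C_0 − rank ∂_1 = 5 − 4 = 1, and the invariant factors of ∂_1 are all 1, so H_0 = Z.
  H_1: rank ker ∂_1 − rank ∂_2 = (10 − 4) − 6 = 0, and the invariant factors of ∂_2 are all 1, so H_1 = 0.
  H_2: rank ker ∂_2 − rank ∂_3 = (10 − 6) − 4 = 0, and the invariant factors of ∂_3 are all 1, so H_2 = 0.
  H_3: rank ker ∂_3 − rank ∂_4 = (5 − 4) − 0 = 1, and there is no ∂_4, so H_3 = Z.

As a check, the Euler characteristic is 5 − 10 + 10 − 5 = 0, which agrees with 1 − 0 + 0 − 1 = 0.

Hence the Betti numbers are b_0 = 1, b_1 = 0, b_2 = 0, b_3 = 1.

b_0 = 1, b_1 = 0, b_2 = 0, b_3 = 1.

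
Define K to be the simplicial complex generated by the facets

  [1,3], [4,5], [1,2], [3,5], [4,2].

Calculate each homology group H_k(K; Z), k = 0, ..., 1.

We work with the vertex ordering 1 < 2 < 3 < 4 < 5. The simplices of K, each written with vertices in increasing order, are:

  0-simplices (5): [1], [2], [3], [4], [5]
  1-simplices (5): [1,2], [1,3], [2,4], [3,5], [4,5]

Hence C_0 ≅ Z^5, C_1 ≅ Z^5.

∂_1: C_1 → C_0 sends each edge [p,q] (with p < q) to q − p. For instance
  ∂[2,4] = [4] − [2].
The resulting 5×5 matrix has rank 4, and its Smith normal form has invariant factors (1,1,1,1).

Computing H_k = (kernel of ∂_k) / (image of ∂_{k+1}):

  H_0: rank C_0 − rank ∂_1 = 5 − 4 = 1, and the invariant factors of ∂_1 are all 1, so H_0 = Z.
  H_1: rank ker ∂_1 − rank ∂_2 = (5 − 4) − 0 = 1, and there is no ∂_2, so H_1 = Z.

(K is a triangulation of the circle S^1.)

H_0 ≅ Z,  H_1 ≅ Z.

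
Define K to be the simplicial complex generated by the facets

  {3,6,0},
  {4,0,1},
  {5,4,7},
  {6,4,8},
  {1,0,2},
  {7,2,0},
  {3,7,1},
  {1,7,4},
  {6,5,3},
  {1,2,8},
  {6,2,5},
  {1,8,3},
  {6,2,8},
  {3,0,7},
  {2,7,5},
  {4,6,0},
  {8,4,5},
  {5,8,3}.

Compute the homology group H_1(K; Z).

Fix the vertex order 0 < 1 < 2 < 3 < 4 < 5 < 6 < 7 < 8 and write every simplex with vertices in increasing order. Then dim K = 2 and the simplices of K are:

  0-simplices (9): [0], [1], [2], [3], [4], [5], [6], [7], [8]
  1-simplices (27): (27 of them)
  2-simplices (18): [0,1,2], [0,1,4], [0,2,7], [0,3,6], [0,3,7], [0,4,6], [1,2,8], [1,3,7], [1,3,8], [1,4,7], [2,5,6], [2,5,7], [2,6,8], [3,5,6], [3,5,8], [4,5,7], [4,5,8], [4,6,8]

giving chain groups C_0 ≅ Z^9, C_1 ≅ Z^27, C_2 ≅ Z^18.

Boundary ∂_1: C_1 → C_0 is given by ∂[p,q] = [q] − [p]. For instance
  ∂[3,8] = [8] − [3].
The 9×27 boundary matrix has rank 8 and Smith normal form diag(1,1,1,1,1,1,1,1).

∂_2: C_2 → C_1 maps a triangle to the signed sum of its edges. For instance
  ∂[1,2,8] = [2,8] − [1,8] + [1,2],
  ∂[3,5,6] = [5,6] − [3,6] + [3,5].
This gives a 27×18 integer matrix of rank 18; reducing to Smith normal form yields diagonal entries (1,1,1,1,1,1,1,1,1,1,1,1,1,1,1,1,1,2).

Reading off H_k = ker ∂_k / im ∂_{k+1}:

  H_1: rank ker ∂_1 − rank ∂_2 = (27 − 8) − 18 = 1, and ∂_2 has invariant factor 2 > 1, so H_1 = Z ⊕ Z/2.

H_1 ≅ Z ⊕ Z/2.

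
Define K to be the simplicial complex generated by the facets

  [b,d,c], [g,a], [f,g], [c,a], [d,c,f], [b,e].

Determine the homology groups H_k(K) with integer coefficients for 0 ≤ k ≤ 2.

H_0 ≅ Z,  H_1 ≅ Z,  H_2 = 0.

Order the vertices as a < b < c < d < e < f < g. Listing each simplex with vertices in this order, K has dimension 2 with simplices:

  0-simplices (7): a, b, c, d, e, f, g
  1-simplices (9): ac, ag, bc, bd, be, cd, cf, df, fg
  2-simplices (2): bcd, cdf

Hence C_0 ≅ Z^7, C_1 ≅ Z^9, C_2 ≅ Z^2.

The boundary map ∂_1: C_1 → C_0 maps an edge to its endpoints' difference, ∂[p,q] = q − p. For instance
  ∂df = f − d.
The resulting 7×9 matrix has rank 6, and its Smith normal form has invariant factors (1,1,1,1,1,1).

The boundary map ∂_2: C_2 → C_1 acts by ∂[p,q,r] = [q,r] − [p,r] + [p,q]. For instance
  ∂bcd = cd − bd + bc,
  ∂cdf = df − cf + cd.
The 9×2 boundary matrix has rank 2 and Smith normal form diag(1,1).

Now H_k = ker ∂_k / im ∂_{k+1}, so:

  H_0: rank C_0 − rank ∂_1 = 7 − 6 = 1, and the invariant factors of ∂_1 are all 1, so H_0 = Z.
  H_1: rank ker ∂_1 − rank ∂_2 = (9 − 6) − 2 = 1, and the invariant factors of ∂_2 are all 1, so H_1 = Z.
  H_2: rank ker ∂_2 − rank ∂_3 = (2 − 2) − 0 = 0, and there is no ∂_3, so H_2 = 0.

As a check, the Euler characteristic is 7 − 9 + 2 = 0, which agrees with 1 − 1 + 0 = 0.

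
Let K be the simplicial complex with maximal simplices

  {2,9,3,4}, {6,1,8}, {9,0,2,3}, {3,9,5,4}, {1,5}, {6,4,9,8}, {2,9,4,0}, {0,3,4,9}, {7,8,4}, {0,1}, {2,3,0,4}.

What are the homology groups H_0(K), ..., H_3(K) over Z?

H_0 = Z,  H_1 = Z^2,  H_2 = 0,  H_3 = Z.

Take the total order 0 < 1 < 2 < 3 < 4 < 5 < 6 < 7 < 8 < 9 on the vertex set. Then K (dimension 3) consists of the simplices:

  0-simplices (10): [0], [1], [2], [3], [4], [5], [6], [7], [8], [9]
  1-simplices (24): (24 of them)
  2-simplices (19): (19 of them)
  3-simplices (7): [0,2,3,4], [0,2,3,9], [0,2,4,9], [0,3,4,9], [2,3,4,9], [3,4,5,9], [4,6,8,9]

so the chain groups are C_0 ≅ Z^10, C_1 ≅ Z^24, C_2 ≅ Z^19, C_3 ≅ Z^7.

∂_1: C_1 → C_0 is given by ∂[p,q] = [q] − [p]. For instance
  ∂[1,5] = [5] − [1].
This gives a 10×24 integer matrix of rank 9; reducing to Smith normal form yields diagonal entries (1,1,1,1,1,1,1,1,1).

Boundary ∂_2: C_2 → C_1 sends each 2-simplex [p,q,r] to [q,r] − [p,r] + [p,q]. For instance
  ∂[3,4,9] = [4,9] − [3,9] + [3,4],
  ∂[3,4,5] = [4,5] − [3,5] + [3,4].
The resulting 24×19 matrix has rank 13, and its Smith normal form has invariant factors (1,1,1,1,1,1,1,1,1,1,1,1,1).

The boundary map ∂_3: C_3 → C_2 sends each 3-simplex σ to the alternating sum Σ_i (−1)^i (σ with its i-th vertex removed). For instance
  ∂[0,3,4,9] = [3,4,9] − [0,4,9] + [0,3,9] − [0,3,4],
  ∂[0,2,4,9] = [2,4,9] − [0,4,9] + [0,2,9] − [0,2,4].
As a 19×7 matrix over Z this has rank 6, with invariant factors (1,1,1,1,1,1).

Reading off H_k = ker ∂_k / im ∂_{k+1}:

  H_0: rank C_0 − rank ∂_1 = 10 − 9 = 1, and the invariant factors of ∂_1 are all 1, so H_0 = Z.
  H_1: rank ker ∂_1 − rank ∂_2 = (24 − 9) − 13 = 2, and the invariant factors of ∂_2 are all 1, so H_1 = Z^2.
  H_2: rank ker ∂_2 − rank ∂_3 = (19 − 13) − 6 = 0, and the invariant factors of ∂_3 are all 1, so H_2 = 0.
  H_3: rank ker ∂_3 − rank ∂_4 = (7 − 6) − 0 = 1, and there is no ∂_4, so H_3 = Z.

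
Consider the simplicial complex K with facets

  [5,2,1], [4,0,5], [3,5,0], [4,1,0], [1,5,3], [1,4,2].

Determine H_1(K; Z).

Take the total order 0 < 1 < 2 < 3 < 4 < 5 on the vertex set. Then K (dimension 2) consists of the simplices:

  0-simplices (6): [0], [1], [2], [3], [4], [5]
  1-simplices (12): [0,1], [0,3], [0,4], [0,5], [1,2], [1,3], [1,4], [1,5], [2,4], [2,5], [3,5], [4,5]
  2-simplices (6): [0,1,4], [0,3,5], [0,4,5], [1,2,4], [1,2,5], [1,3,5]

so the chain groups are C_0 ≅ Z^6, C_1 ≅ Z^12, C_2 ≅ Z^6.

∂_1: C_1 → C_0 sends each edge [p,q] (with p < q) to q − p. For instance
  ∂[2,4] = [4] − [2].
The 6×12 boundary matrix has rank 5 and Smith normal form diag(1,1,1,1,1).

The boundary map ∂_2: C_2 → C_1 sends each 2-simplex [p,q,r] to [q,r] − [p,r] + [p,q]. For instance
  ∂[0,1,4] = [1,4] − [0,4] + [0,1],
  ∂[0,3,5] = [3,5] − [0,5] + [0,3].
The 12×6 boundary matrix has rank 6 and Smith normal form diag(1,1,1,1,1,1).

Reading off H_k = ker ∂_k / im ∂_{k+1}:

  H_1: rank ker ∂_1 − rank ∂_2 = (12 − 5) − 6 = 1, and the invariant factors of ∂_2 are all 1, so H_1 = Z.

H_1 = Z.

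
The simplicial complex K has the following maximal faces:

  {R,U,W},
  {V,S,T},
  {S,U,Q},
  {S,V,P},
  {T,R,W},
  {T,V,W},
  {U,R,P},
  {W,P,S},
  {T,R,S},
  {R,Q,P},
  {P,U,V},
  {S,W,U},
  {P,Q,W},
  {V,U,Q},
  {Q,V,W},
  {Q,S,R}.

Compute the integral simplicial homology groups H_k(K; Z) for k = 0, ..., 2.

Order the vertices as P < Q < R < S < T < U < V < W. Listing each simplex with vertices in this order, K has dimension 2 with simplices:

  0-simplices (8): P, Q, R, S, T, U, V, W
  1-simplices (24): PQ, PR, PS, PU, PV, PW, QR, QS, QU, QV, QW, RS, RT, RU, RW, ST, SU, SV, SW, TV, TW, UV, UW, VW
  2-simplices (16): PQR, PQW, PRU, PSV, PSW, PUV, QRS, QSU, QUV, QVW, RST, RTW, RUW, STV, SUW, TVW

so the chain groups are C_0 ≅ Z^8, C_1 ≅ Z^24, C_2 ≅ Z^16.

The boundary map ∂_1: C_1 → C_0 is given by ∂[p,q] = [q] − [p]. For instance
  ∂ST = T − S.
The resulting 8×24 matrix has rank 7, and its Smith normal form has invariant factors (1,1,1,1,1,1,1).

∂_2: C_2 → C_1 acts by ∂[p,q,r] = [q,r] − [p,r] + [p,q]. For instance
  ∂SUW = UW − SW + SU,
  ∂RUW = UW − RW + RU.
The 24×16 boundary matrix has rank 15 and Smith normal form diag(1,1,1,1,1,1,1,1,1,1,1,1,1,1,1).

Now H_k = ker ∂_k / im ∂_{k+1}, so:

  H_0: rank C_0 − rank ∂_1 = 8 − 7 = 1, and the invariant factors of ∂_1 are all 1, so H_0 ≅ Z.
  H_1: rank ker ∂_1 − rank ∂_2 = (24 − 7) − 15 = 2, and the invariant factors of ∂_2 are all 1, so H_1 ≅ Z^2.
  H_2: rank ker ∂_2 − rank ∂_3 = (16 − 15) − 0 = 1, and there is no ∂_3, so H_2 ≅ Z.

H_0 = Z,  H_1 = Z^2,  H_2 = Z.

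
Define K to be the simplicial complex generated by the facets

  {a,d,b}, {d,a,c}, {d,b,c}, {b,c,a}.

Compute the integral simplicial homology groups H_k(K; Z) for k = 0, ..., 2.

H_0 = Z,  H_1 = 0,  H_2 = Z.

Take the total order a < b < c < d on the vertex set. Then K (dimension 2) consists of the simplices:

  0-simplices (4): a, b, c, d
  1-simplices (6): ab, ac, ad, bc, bd, cd
  2-simplices (4): abc, abd, acd, bcd

giving chain groups C_0 ≅ Z^4, C_1 ≅ Z^6, C_2 ≅ Z^4.

The boundary map ∂_1: C_1 → C_0 maps an edge to its endpoints' difference, ∂[p,q] = q − p.
As a 4×6 matrix over Z this has rank 3, with invariant factors (1,1,1).

Boundary ∂_2: C_2 → C_1 maps a triangle to the signed sum of its edges. For instance
  ∂bcd = cd − bd + bc,
  ∂abc = bc − ac + ab.
The resulting 6×4 matrix has rank 3, and its Smith normal form has invariant factors (1,1,1).

From H_k ≅ ker(∂_k) / im(∂_{k+1}) we obtain:

  H_0: rank C_0 − rank ∂_1 = 4 − 3 = 1, and the invariant factors of ∂_1 are all 1, so H_0 = Z.
  H_1: rank ker ∂_1 − rank ∂_2 = (6 − 3) − 3 = 0, and the invariant factors of ∂_2 are all 1, so H_1 = 0.
  H_2: rank ker ∂_2 − rank ∂_3 = (4 − 3) − 0 = 1, and there is no ∂_3, so H_2 = Z.

As a check, the Euler characteristic is 4 − 6 + 4 = 2, which agrees with 1 − 0 + 1 = 2.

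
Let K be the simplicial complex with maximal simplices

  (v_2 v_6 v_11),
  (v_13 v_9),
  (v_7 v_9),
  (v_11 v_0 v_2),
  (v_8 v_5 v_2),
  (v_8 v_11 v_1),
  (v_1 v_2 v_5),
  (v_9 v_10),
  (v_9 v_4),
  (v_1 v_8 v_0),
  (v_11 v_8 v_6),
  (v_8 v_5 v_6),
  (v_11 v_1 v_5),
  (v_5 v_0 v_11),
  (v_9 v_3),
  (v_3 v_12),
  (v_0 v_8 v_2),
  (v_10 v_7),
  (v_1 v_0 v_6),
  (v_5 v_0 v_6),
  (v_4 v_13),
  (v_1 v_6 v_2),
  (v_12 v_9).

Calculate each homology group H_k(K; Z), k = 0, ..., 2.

Order the vertices as v_0 < v_1 < v_2 < v_3 < v_4 < v_5 < v_6 < v_7 < v_8 < v_9 < v_10 < v_11 < v_12 < v_13. Listing each simplex with vertices in this order, K has dimension 2 with simplices:

  0-simplices (14): [v_0], [v_1], [v_2], [v_3], [v_4], [v_5], [v_6], [v_7], [v_8], [v_9], [v_10], [v_11], [v_12], [v_13]
  1-simplices (30): (30 of them)
  2-simplices (14): (14 of them)

giving chain groups C_0 ≅ Z^14, C_1 ≅ Z^30, C_2 ≅ Z^14.

Boundary ∂_1: C_1 → C_0 maps an edge to its endpoints' difference, ∂[p,q] = q − p.
As a 14×30 matrix over Z this has rank 12, with invariant factors (1,1,1,1,1,1,1,1,1,1,1,1).

∂_2: C_2 → C_1 acts by ∂[p,q,r] = [q,r] − [p,r] + [p,q]. For instance
  ∂[v_0,v_5,v_6] = [v_5,v_6] − [v_0,v_6] + [v_0,v_5],
  ∂[v_2,v_5,v_8] = [v_5,v_8] − [v_2,v_8] + [v_2,v_5].
This gives a 30×14 integer matrix of rank 13; reducing to Smith normal form yields diagonal entries (1,1,1,1,1,1,1,1,1,1,1,1,1).

From H_k ≅ ker(∂_k) / im(∂_{k+1}) we obtain:

  H_0: rank C_0 − rank ∂_1 = 14 − 12 = 2, and the invariant factors of ∂_1 are all 1, so H_0 ≅ Z^2.
  H_1: rank ker ∂_1 − rank ∂_2 = (30 − 12) − 13 = 5, and the invariant factors of ∂_2 are all 1, so H_1 ≅ Z^5.
  H_2: rank ker ∂_2 − rank ∂_3 = (14 − 13) − 0 = 1, and there is no ∂_3, so H_2 ≅ Z.

As a check, the Euler characteristic is 14 − 30 + 14 = -2, which agrees with 2 − 5 + 1 = -2.

H_0 = Z^2,  H_1 = Z^5,  H_2 = Z.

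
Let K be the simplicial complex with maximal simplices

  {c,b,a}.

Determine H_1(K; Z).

H_1 ≅ 0.

Fix the vertex order a < b < c and write every simplex with vertices in increasing order. Then dim K = 2 and the simplices of K are:

  0-simplices (3): a, b, c
  1-simplices (3): ab, ac, bc
  2-simplices (1): abc

Hence C_0 ≅ Z^3, C_1 ≅ Z^3, C_2 ≅ Z^1.

Boundary ∂_1: C_1 → C_0 is given by ∂[p,q] = [q] − [p]. For instance
  ∂ac = c − a.
This gives a 3×3 integer matrix of rank 2; reducing to Smith normal form yields diagonal entries (1,1).

Boundary ∂_2: C_2 → C_1 acts by ∂[p,q,r] = [q,r] − [p,r] + [p,q]. For instance
  ∂abc = bc − ac + ab.
The resulting 3×1 matrix has rank 1, and its Smith normal form has invariant factors (1).

Now H_k = ker ∂_k / im ∂_{k+1}, so:

  H_1: rank ker ∂_1 − rank ∂_2 = (3 − 2) − 1 = 0, and the invariant factors of ∂_2 are all 1, so H_1 = 0.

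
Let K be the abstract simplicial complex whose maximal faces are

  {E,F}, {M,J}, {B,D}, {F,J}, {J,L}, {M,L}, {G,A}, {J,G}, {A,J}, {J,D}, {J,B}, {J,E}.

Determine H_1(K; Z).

We work with the vertex ordering A < B < D < E < F < G < J < L < M. The simplices of K, each written with vertices in increasing order, are:

  0-simplices (9): A, B, D, E, F, G, J, L, M
  1-simplices (12): AG, AJ, BD, BJ, DJ, EF, EJ, FJ, GJ, JL, JM, LM

giving chain groups C_0 ≅ Z^9, C_1 ≅ Z^12.

The boundary map ∂_1: C_1 → C_0 maps an edge to its endpoints' difference, ∂[p,q] = q − p. For instance
  ∂JM = M − J.
The 9×12 boundary matrix has rank 8 and Smith normal form diag(1,1,1,1,1,1,1,1).

Reading off H_k = ker ∂_k / im ∂_{k+1}:

  H_1: rank ker ∂_1 − rank ∂_2 = (12 − 8) − 0 = 4, and there is no ∂_2, so H_1 = Z^4.

H_1 = Z^4.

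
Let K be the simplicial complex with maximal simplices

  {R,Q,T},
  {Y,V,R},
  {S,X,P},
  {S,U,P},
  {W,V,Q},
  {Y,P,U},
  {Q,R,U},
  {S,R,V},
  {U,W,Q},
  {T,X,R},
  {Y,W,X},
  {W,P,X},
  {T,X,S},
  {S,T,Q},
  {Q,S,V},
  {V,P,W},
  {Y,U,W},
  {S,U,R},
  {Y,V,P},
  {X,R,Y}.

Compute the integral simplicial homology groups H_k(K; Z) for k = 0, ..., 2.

We work with the vertex ordering P < Q < R < S < T < U < V < W < X < Y. The simplices of K, each written with vertices in increasing order, are:

  0-simplices (10): P, Q, R, S, T, U, V, W, X, Y
  1-simplices (30): PS, PU, PV, PW, PX, PY, QR, QS, QT, QU, QV, QW, RS, RT, RU, RV, RX, RY, ST, SU, SV, SX, TX, UW, UY, VW, VY, WX, WY, XY
  2-simplices (20): PSU, PSX, PUY, PVW, PVY, PWX, QRT, QRU, QST, QSV, QUW, QVW, RSU, RSV, RTX, RVY, RXY, STX, UWY, WXY

giving chain groups C_0 ≅ Z^10, C_1 ≅ Z^30, C_2 ≅ Z^20.

Boundary ∂_1: C_1 → C_0 sends each edge [p,q] (with p < q) to q − p.
The 10×30 boundary matrix has rank 9 and Smith normal form diag(1,1,1,1,1,1,1,1,1).

The boundary map ∂_2: C_2 → C_1 acts by ∂[p,q,r] = [q,r] − [p,r] + [p,q]. For instance
  ∂QVW = VW − QW + QV,
  ∂STX = TX − SX + ST.
The 30×20 boundary matrix has rank 20 and Smith normal form diag(1,1,1,1,1,1,1,1,1,1,1,1,1,1,1,1,1,1,1,2).

Reading off H_k = ker ∂_k / im ∂_{k+1}:

  H_0: rank C_0 − rank ∂_1 = 10 − 9 = 1, and the invariant factors of ∂_1 are all 1, so H_0 ≅ Z.
  H_1: rank ker ∂_1 − rank ∂_2 = (30 − 9) − 20 = 1, and ∂_2 has invariant factor 2 > 1, so H_1 ≅ Z ⊕ Z_2.
  H_2: rank ker ∂_2 − rank ∂_3 = (20 − 20) − 0 = 0, and there is no ∂_3, so H_2 ≅ 0.

(K is a triangulation of the Klein bottle.)

H_0 = Z,  H_1 = Z ⊕ Z_2,  H_2 = 0.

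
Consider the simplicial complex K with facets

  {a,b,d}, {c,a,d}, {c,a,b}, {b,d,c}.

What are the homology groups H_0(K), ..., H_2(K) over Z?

We work with the vertex ordering a < b < c < d. The simplices of K, each written with vertices in increasing order, are:

  0-simplices (4): a, b, c, d
  1-simplices (6): ab, ac, ad, bc, bd, cd
  2-simplices (4): abc, abd, acd, bcd

Hence C_0 ≅ Z^4, C_1 ≅ Z^6, C_2 ≅ Z^4.

∂_1: C_1 → C_0 maps an edge to its endpoints' difference, ∂[p,q] = q − p.
As a 4×6 matrix over Z this has rank 3, with invariant factors (1,1,1).

Boundary ∂_2: C_2 → C_1 maps a triangle to the signed sum of its edges. For instance
  ∂abd = bd − ad + ab,
  ∂bcd = cd − bd + bc.
The resulting 6×4 matrix has rank 3, and its Smith normal form has invariant factors (1,1,1).

Now H_k = ker ∂_k / im ∂_{k+1}, so:

  H_0: rank C_0 − rank ∂_1 = 4 − 3 = 1, and the invariant factors of ∂_1 are all 1, so H_0 = Z.
  H_1: rank ker ∂_1 − rank ∂_2 = (6 − 3) − 3 = 0, and the invariant factors of ∂_2 are all 1, so H_1 = 0.
  H_2: rank ker ∂_2 − rank ∂_3 = (4 − 3) − 0 = 1, and there is no ∂_3, so H_2 = Z.

As a check, the Euler characteristic is 4 − 6 + 4 = 2, which agrees with 1 − 0 + 1 = 2.
(K is a triangulation of the 2-sphere S^2.)

H_0 ≅ Z,  H_1 = 0,  H_2 ≅ Z.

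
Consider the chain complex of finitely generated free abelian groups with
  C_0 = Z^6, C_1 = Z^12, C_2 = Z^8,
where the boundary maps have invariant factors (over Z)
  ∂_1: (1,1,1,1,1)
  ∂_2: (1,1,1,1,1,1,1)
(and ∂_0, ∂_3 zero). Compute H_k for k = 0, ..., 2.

H_0: b_0 = 6 − 0 − 5 = 1; torsion from ∂_1 factors > 1: none. So H_0 ≅ Z.
H_1: b_1 = 12 − 5 − 7 = 0; torsion from ∂_2 factors > 1: none. So H_1 ≅ 0.
H_2: b_2 = 8 − 7 − 0 = 1; torsion from ∂_3 factors > 1: none. So H_2 ≅ Z.

H_0 ≅ Z,  H_1 = 0,  H_2 ≅ Z.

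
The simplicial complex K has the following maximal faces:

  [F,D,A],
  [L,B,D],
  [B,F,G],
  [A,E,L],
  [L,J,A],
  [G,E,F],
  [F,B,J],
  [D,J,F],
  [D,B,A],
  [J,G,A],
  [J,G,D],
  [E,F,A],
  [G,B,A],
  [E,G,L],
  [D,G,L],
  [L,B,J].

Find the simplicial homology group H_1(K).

Fix the vertex order A < B < D < E < F < G < J < L and write every simplex with vertices in increasing order. Then dim K = 2 and the simplices of K are:

  0-simplices (8): A, B, D, E, F, G, J, L
  1-simplices (24): AB, AD, AE, AF, AG, AJ, AL, BD, BF, BG, BJ, BL, DF, DG, DJ, DL, EF, EG, EL, FG, FJ, GJ, GL, JL
  2-simplices (16): ABD, ABG, ADF, AEF, AEL, AGJ, AJL, BDL, BFG, BFJ, BJL, DFJ, DGJ, DGL, EFG, EGL

giving chain groups C_0 ≅ Z^8, C_1 ≅ Z^24, C_2 ≅ Z^16.

∂_1: C_1 → C_0 is given by ∂[p,q] = [q] − [p]. For instance
  ∂DF = F − D.
The resulting 8×24 matrix has rank 7, and its Smith normal form has invariant factors (1,1,1,1,1,1,1).

∂_2: C_2 → C_1 sends each 2-simplex [p,q,r] to [q,r] − [p,r] + [p,q]. For instance
  ∂DGL = GL − DL + DG,
  ∂DFJ = FJ − DJ + DF.
As a 24×16 matrix over Z this has rank 15, with invariant factors (1,1,1,1,1,1,1,1,1,1,1,1,1,1,1).

Now H_k = ker ∂_k / im ∂_{k+1}, so:

  H_1: rank ker ∂_1 − rank ∂_2 = (24 − 7) − 15 = 2, and the invariant factors of ∂_2 are all 1, so H_1 ≅ Z^2.

H_1 ≅ Z^2.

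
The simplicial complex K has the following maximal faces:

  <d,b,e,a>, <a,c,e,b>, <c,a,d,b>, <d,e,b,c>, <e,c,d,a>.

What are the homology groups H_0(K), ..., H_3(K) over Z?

K has 5 vertices, 10 edges, 10 triangles, 5 3-simplices.
rank ∂_0 = 0, rank ∂_1 = 4 ⇒ b_0 = 5 − 0 − 4 = 1; all invariant factors of ∂_1 are 1 so no torsion. So H_0 = Z.
rank ∂_1 = 4, rank ∂_2 = 6 ⇒ b_1 = 10 − 4 − 6 = 0; all invariant factors of ∂_2 are 1 so no torsion. So H_1 = 0.
rank ∂_2 = 6, rank ∂_3 = 4 ⇒ b_2 = 10 − 6 − 4 = 0; all invariant factors of ∂_3 are 1 so no torsion. So H_2 = 0.
rank ∂_3 = 4, rank ∂_4 = 0 ⇒ b_3 = 5 − 4 − 0 = 1. So H_3 = Z.

H_0 ≅ Z,  H_1 = 0,  H_2 = 0,  H_3 ≅ Z.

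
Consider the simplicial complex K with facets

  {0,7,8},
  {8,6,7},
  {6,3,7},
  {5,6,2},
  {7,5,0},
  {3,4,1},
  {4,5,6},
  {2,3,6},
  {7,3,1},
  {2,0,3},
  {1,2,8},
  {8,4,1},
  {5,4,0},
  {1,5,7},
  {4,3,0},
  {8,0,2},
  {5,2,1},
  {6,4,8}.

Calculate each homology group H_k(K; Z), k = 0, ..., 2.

H_0 = Z,  H_1 = Z^2,  H_2 = Z.

Take the total order 0 < 1 < 2 < 3 < 4 < 5 < 6 < 7 < 8 on the vertex set. Then K (dimension 2) consists of the simplices:

  0-simplices (9): [0], [1], [2], [3], [4], [5], [6], [7], [8]
  1-simplices (27): (27 of them)
  2-simplices (18): [0,2,3], [0,2,8], [0,3,4], [0,4,5], [0,5,7], [0,7,8], [1,2,5], [1,2,8], [1,3,4], [1,3,7], [1,4,8], [1,5,7], [2,3,6], [2,5,6], [3,6,7], [4,5,6], [4,6,8], [6,7,8]

giving chain groups C_0 ≅ Z^9, C_1 ≅ Z^27, C_2 ≅ Z^18.

∂_1: C_1 → C_0 is given by ∂[p,q] = [q] − [p]. For instance
  ∂[2,3] = [3] − [2].
As a 9×27 matrix over Z this has rank 8, with invariant factors (1,1,1,1,1,1,1,1).

Boundary ∂_2: C_2 → C_1 sends each 2-simplex [p,q,r] to [q,r] − [p,r] + [p,q]. For instance
  ∂[3,6,7] = [6,7] − [3,7] + [3,6],
  ∂[1,5,7] = [5,7] − [1,7] + [1,5].
This gives a 27×18 integer matrix of rank 17; reducing to Smith normal form yields diagonal entries (1,1,1,1,1,1,1,1,1,1,1,1,1,1,1,1,1).

Reading off H_k = ker ∂_k / im ∂_{k+1}:

  H_0: rank C_0 − rank ∂_1 = 9 − 8 = 1, and the invariant factors of ∂_1 are all 1, so H_0 ≅ Z.
  H_1: rank ker ∂_1 − rank ∂_2 = (27 − 8) − 17 = 2, and the invariant factors of ∂_2 are all 1, so H_1 ≅ Z^2.
  H_2: rank ker ∂_2 − rank ∂_3 = (18 − 17) − 0 = 1, and there is no ∂_3, so H_2 ≅ Z.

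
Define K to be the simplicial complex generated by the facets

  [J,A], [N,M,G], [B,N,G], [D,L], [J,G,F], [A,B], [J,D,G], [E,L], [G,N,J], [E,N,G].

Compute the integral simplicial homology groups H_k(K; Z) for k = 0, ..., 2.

H_0 = Z,  H_1 = Z^2,  H_2 = 0.

Order the vertices as A < B < D < E < F < G < J < L < M < N. Listing each simplex with vertices in this order, K has dimension 2 with simplices:

  0-simplices (10): A, B, D, E, F, G, J, L, M, N
  1-simplices (17): AB, AJ, BG, BN, DG, DJ, DL, EG, EL, EN, FG, FJ, GJ, GM, GN, JN, MN
  2-simplices (6): BGN, DGJ, EGN, FGJ, GJN, GMN

Hence C_0 ≅ Z^10, C_1 ≅ Z^17, C_2 ≅ Z^6.

∂_1: C_1 → C_0 is given by ∂[p,q] = [q] − [p].
As a 10×17 matrix over Z this has rank 9, with invariant factors (1,1,1,1,1,1,1,1,1).

∂_2: C_2 → C_1 sends each 2-simplex [p,q,r] to [q,r] − [p,r] + [p,q]. For instance
  ∂DGJ = GJ − DJ + DG,
  ∂GJN = JN − GN + GJ.
As a 17×6 matrix over Z this has rank 6, with invariant factors (1,1,1,1,1,1).

Now H_k = ker ∂_k / im ∂_{k+1}, so:

  H_0: rank C_0 − rank ∂_1 = 10 − 9 = 1, and the invariant factors of ∂_1 are all 1, so H_0 = Z.
  H_1: rank ker ∂_1 − rank ∂_2 = (17 − 9) − 6 = 2, and the invariant factors of ∂_2 are all 1, so H_1 = Z^2.
  H_2: rank ker ∂_2 − rank ∂_3 = (6 − 6) − 0 = 0, and there is no ∂_3, so H_2 = 0.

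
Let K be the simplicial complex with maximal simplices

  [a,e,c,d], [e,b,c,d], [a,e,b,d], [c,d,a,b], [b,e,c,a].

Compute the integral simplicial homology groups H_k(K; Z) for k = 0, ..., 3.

H_0 = Z,  H_1 = 0,  H_2 = 0,  H_3 = Z.

Take the total order a < b < c < d < e on the vertex set. Then K (dimension 3) consists of the simplices:

  0-simplices (5): a, b, c, d, e
  1-simplices (10): ab, ac, ad, ae, bc, bd, be, cd, ce, de
  2-simplices (10): abc, abd, abe, acd, ace, ade, bcd, bce, bde, cde
  3-simplices (5): abcd, abce, abde, acde, bcde

giving chain groups C_0 ≅ Z^5, C_1 ≅ Z^10, C_2 ≅ Z^10, C_3 ≅ Z^5.

The boundary map ∂_1: C_1 → C_0 maps an edge to its endpoints' difference, ∂[p,q] = q − p. For instance
  ∂bc = c − b.
The resulting 5×10 matrix has rank 4, and its Smith normal form has invariant factors (1,1,1,1).

∂_2: C_2 → C_1 maps a triangle to the signed sum of its edges. For instance
  ∂cde = de − ce + cd,
  ∂abc = bc − ac + ab.
The resulting 10×10 matrix has rank 6, and its Smith normal form has invariant factors (1,1,1,1,1,1).

Boundary ∂_3: C_3 → C_2 sends each 3-simplex σ to the alternating sum Σ_i (−1)^i (σ with its i-th vertex removed). For instance
  ∂abce = bce − ace + abe − abc,
  ∂acde = cde − ade + ace − acd.
As a 10×5 matrix over Z this has rank 4, with invariant factors (1,1,1,1).

Now H_k = ker ∂_k / im ∂_{k+1}, so:

  H_0: rank C_0 − rank ∂_1 = 5 − 4 = 1, and the invariant factors of ∂_1 are all 1, so H_0 ≅ Z.
  H_1: rank ker ∂_1 − rank ∂_2 = (10 − 4) − 6 = 0, and the invariant factors of ∂_2 are all 1, so H_1 ≅ 0.
  H_2: rank ker ∂_2 − rank ∂_3 = (10 − 6) − 4 = 0, and the invariant factors of ∂_3 are all 1, so H_2 ≅ 0.
  H_3: rank ker ∂_3 − rank ∂_4 = (5 − 4) − 0 = 1, and there is no ∂_4, so H_3 ≅ Z.

(K is a triangulation of the 3-sphere S^3.)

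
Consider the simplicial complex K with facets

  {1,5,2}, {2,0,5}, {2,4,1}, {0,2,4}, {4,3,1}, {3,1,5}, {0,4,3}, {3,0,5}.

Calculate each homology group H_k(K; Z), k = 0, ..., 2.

H_0 ≅ Z,  H_1 = 0,  H_2 ≅ Z.

Take the total order 0 < 1 < 2 < 3 < 4 < 5 on the vertex set. Then K (dimension 2) consists of the simplices:

  0-simplices (6): [0], [1], [2], [3], [4], [5]
  1-simplices (12): [0,2], [0,3], [0,4], [0,5], [1,2], [1,3], [1,4], [1,5], [2,4], [2,5], [3,4], [3,5]
  2-simplices (8): [0,2,4], [0,2,5], [0,3,4], [0,3,5], [1,2,4], [1,2,5], [1,3,4], [1,3,5]

so the chain groups are C_0 ≅ Z^6, C_1 ≅ Z^12, C_2 ≅ Z^8.

Boundary ∂_1: C_1 → C_0 is given by ∂[p,q] = [q] − [p].
The 6×12 boundary matrix has rank 5 and Smith normal form diag(1,1,1,1,1).

The boundary map ∂_2: C_2 → C_1 acts by ∂[p,q,r] = [q,r] − [p,r] + [p,q]. For instance
  ∂[0,3,5] = [3,5] − [0,5] + [0,3],
  ∂[0,3,4] = [3,4] − [0,4] + [0,3].
This gives a 12×8 integer matrix of rank 7; reducing to Smith normal form yields diagonal entries (1,1,1,1,1,1,1).

Now H_k = ker ∂_k / im ∂_{k+1}, so:

  H_0: rank C_0 − rank ∂_1 = 6 − 5 = 1, and the invariant factors of ∂_1 are all 1, so H_0 ≅ Z.
  H_1: rank ker ∂_1 − rank ∂_2 = (12 − 5) − 7 = 0, and the invariant factors of ∂_2 are all 1, so H_1 ≅ 0.
  H_2: rank ker ∂_2 − rank ∂_3 = (8 − 7) − 0 = 1, and there is no ∂_3, so H_2 ≅ Z.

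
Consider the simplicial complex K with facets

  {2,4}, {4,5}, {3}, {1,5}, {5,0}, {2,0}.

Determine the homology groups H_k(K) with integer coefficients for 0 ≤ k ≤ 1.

H_0 = Z^2,  H_1 = Z.

K has 6 vertices, 5 edges.
rank ∂_0 = 0, rank ∂_1 = 4 ⇒ b_0 = 6 − 0 − 4 = 2; all invariant factors of ∂_1 are 1 so no torsion. So H_0 ≅ Z^2.
rank ∂_1 = 4, rank ∂_2 = 0 ⇒ b_1 = 5 − 4 − 0 = 1. So H_1 ≅ Z.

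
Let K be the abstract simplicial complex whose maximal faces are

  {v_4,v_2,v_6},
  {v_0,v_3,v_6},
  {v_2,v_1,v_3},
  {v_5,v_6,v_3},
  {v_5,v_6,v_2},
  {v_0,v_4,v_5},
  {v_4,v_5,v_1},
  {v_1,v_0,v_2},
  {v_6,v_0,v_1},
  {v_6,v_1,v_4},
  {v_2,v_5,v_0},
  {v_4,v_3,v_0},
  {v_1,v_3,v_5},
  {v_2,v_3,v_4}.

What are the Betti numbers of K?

b_0 = 1, b_1 = 2, b_2 = 1.

Fix the vertex order v_0 < v_1 < v_2 < v_3 < v_4 < v_5 < v_6 and write every simplex with vertices in increasing order. Then dim K = 2 and the simplices of K are:

  0-simplices (7): [v_0], [v_1], [v_2], [v_3], [v_4], [v_5], [v_6]
  1-simplices (21): (21 of them)
  2-simplices (14): (14 of them)

giving chain groups C_0 ≅ Z^7, C_1 ≅ Z^21, C_2 ≅ Z^14.

Boundary ∂_1: C_1 → C_0 is given by ∂[p,q] = [q] − [p]. For instance
  ∂[v_3,v_6] = [v_6] − [v_3].
The 7×21 boundary matrix has rank 6 and Smith normal form diag(1,1,1,1,1,1).

∂_2: C_2 → C_1 maps a triangle to the signed sum of its edges. For instance
  ∂[v_2,v_3,v_4] = [v_3,v_4] − [v_2,v_4] + [v_2,v_3],
  ∂[v_0,v_1,v_2] = [v_1,v_2] − [v_0,v_2] + [v_0,v_1].
The resulting 21×14 matrix has rank 13, and its Smith normal form has invariant factors (1,1,1,1,1,1,1,1,1,1,1,1,1).

Computing H_k = (kernel of ∂_k) / (image of ∂_{k+1}):

  H_0: rank C_0 − rank ∂_1 = 7 − 6 = 1, and the invariant factors of ∂_1 are all 1, so H_0 ≅ Z.
  H_1: rank ker ∂_1 − rank ∂_2 = (21 − 6) − 13 = 2, and the invariant factors of ∂_2 are all 1, so H_1 ≅ Z^2.
  H_2: rank ker ∂_2 − rank ∂_3 = (14 − 13) − 0 = 1, and there is no ∂_3, so H_2 ≅ Z.

As a check, the Euler characteristic is 7 − 21 + 14 = 0, which agrees with 1 − 2 + 1 = 0.

Hence the Betti numbers are b_0 = 1, b_1 = 2, b_2 = 1.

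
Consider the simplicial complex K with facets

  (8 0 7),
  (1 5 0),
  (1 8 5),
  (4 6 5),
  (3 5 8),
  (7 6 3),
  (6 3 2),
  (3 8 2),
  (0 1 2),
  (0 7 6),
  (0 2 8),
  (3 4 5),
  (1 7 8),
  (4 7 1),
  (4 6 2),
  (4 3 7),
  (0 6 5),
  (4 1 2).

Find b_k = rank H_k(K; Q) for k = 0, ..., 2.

Take the total order 0 < 1 < 2 < 3 < 4 < 5 < 6 < 7 < 8 on the vertex set. Then K (dimension 2) consists of the simplices:

  0-simplices (9): [0], [1], [2], [3], [4], [5], [6], [7], [8]
  1-simplices (27): (27 of them)
  2-simplices (18): [0,1,2], [0,1,5], [0,2,8], [0,5,6], [0,6,7], [0,7,8], [1,2,4], [1,4,7], [1,5,8], [1,7,8], [2,3,6], [2,3,8], [2,4,6], [3,4,5], [3,4,7], [3,5,8], [3,6,7], [4,5,6]

Hence C_0 ≅ Z^9, C_1 ≅ Z^27, C_2 ≅ Z^18.

Boundary ∂_1: C_1 → C_0 sends each edge [p,q] (with p < q) to q − p.
The resulting 9×27 matrix has rank 8, and its Smith normal form has invariant factors (1,1,1,1,1,1,1,1).

The boundary map ∂_2: C_2 → C_1 acts by ∂[p,q,r] = [q,r] − [p,r] + [p,q]. For instance
  ∂[1,2,4] = [2,4] − [1,4] + [1,2],
  ∂[2,4,6] = [4,6] − [2,6] + [2,4].
The resulting 27×18 matrix has rank 18, and its Smith normal form has invariant factors (1,1,1,1,1,1,1,1,1,1,1,1,1,1,1,1,1,2).

From H_k ≅ ker(∂_k) / im(∂_{k+1}) we obtain:

  H_0: rank C_0 − rank ∂_1 = 9 − 8 = 1, and the invariant factors of ∂_1 are all 1, so H_0 = Z.
  H_1: rank ker ∂_1 − rank ∂_2 = (27 − 8) − 18 = 1, and ∂_2 has invariant factor 2 > 1, so H_1 = Z ⊕ Z/2Z.
  H_2: rank ker ∂_2 − rank ∂_3 = (18 − 18) − 0 = 0, and there is no ∂_3, so H_2 = 0.

(K is a triangulation of the Klein bottle.)

Hence the Betti numbers are b_0 = 1, b_1 = 1, b_2 = 0.

b_0 = 1, b_1 = 1, b_2 = 0.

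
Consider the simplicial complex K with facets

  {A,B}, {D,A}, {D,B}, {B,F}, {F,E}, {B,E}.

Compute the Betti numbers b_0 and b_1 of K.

Order the vertices as A < B < D < E < F. Listing each simplex with vertices in this order, K has dimension 1 with simplices:

  0-simplices (5): A, B, D, E, F
  1-simplices (6): AB, AD, BD, BE, BF, EF

giving chain groups C_0 ≅ Z^5, C_1 ≅ Z^6.

∂_1: C_1 → C_0 is given by ∂[p,q] = [q] − [p].
This gives a 5×6 integer matrix of rank 4; reducing to Smith normal form yields diagonal entries (1,1,1,1).

Reading off H_k = ker ∂_k / im ∂_{k+1}:

  H_0: rank C_0 − rank ∂_1 = 5 − 4 = 1, and the invariant factors of ∂_1 are all 1, so H_0 ≅ Z.
  H_1: rank ker ∂_1 − rank ∂_2 = (6 − 4) − 0 = 2, and there is no ∂_2, so H_1 ≅ Z^2.

Hence the Betti numbers are b_0 = 1, b_1 = 2.

b_0 = 1, b_1 = 2.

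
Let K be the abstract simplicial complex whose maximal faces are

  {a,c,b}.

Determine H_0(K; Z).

Order the vertices as a < b < c. Listing each simplex with vertices in this order, K has dimension 2 with simplices:

  0-simplices (3): a, b, c
  1-simplices (3): ab, ac, bc
  2-simplices (1): abc

so the chain groups are C_0 ≅ Z^3, C_1 ≅ Z^3, C_2 ≅ Z^1.

∂_1: C_1 → C_0 sends each edge [p,q] (with p < q) to q − p. For instance
  ∂bc = c − b.
This gives a 3×3 integer matrix of rank 2; reducing to Smith normal form yields diagonal entries (1,1).

The boundary map ∂_2: C_2 → C_1 sends each 2-simplex [p,q,r] to [q,r] − [p,r] + [p,q]. For instance
  ∂abc = bc − ac + ab.
The 3×1 boundary matrix has rank 1 and Smith normal form diag(1).

From H_k ≅ ker(∂_k) / im(∂_{k+1}) we obtain:

  H_0: rank C_0 − rank ∂_1 = 3 − 2 = 1, and the invariant factors of ∂_1 are all 1, so H_0 = Z.

H_0 = Z.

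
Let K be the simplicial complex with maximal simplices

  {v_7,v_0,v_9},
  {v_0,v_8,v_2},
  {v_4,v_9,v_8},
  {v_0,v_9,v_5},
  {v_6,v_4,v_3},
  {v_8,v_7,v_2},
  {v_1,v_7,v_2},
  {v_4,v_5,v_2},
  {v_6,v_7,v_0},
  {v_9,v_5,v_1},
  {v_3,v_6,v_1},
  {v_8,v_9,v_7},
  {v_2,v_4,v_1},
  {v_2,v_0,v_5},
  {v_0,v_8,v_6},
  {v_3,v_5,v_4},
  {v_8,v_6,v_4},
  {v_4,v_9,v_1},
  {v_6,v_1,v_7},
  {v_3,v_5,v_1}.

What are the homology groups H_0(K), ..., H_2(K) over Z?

Fix the vertex order v_0 < v_1 < v_2 < v_3 < v_4 < v_5 < v_6 < v_7 < v_8 < v_9 and write every simplex with vertices in increasing order. Then dim K = 2 and the simplices of K are:

  0-simplices (10): [v_0], [v_1], [v_2], [v_3], [v_4], [v_5], [v_6], [v_7], [v_8], [v_9]
  1-simplices (30): (30 of them)
  2-simplices (20): (20 of them)

giving chain groups C_0 ≅ Z^10, C_1 ≅ Z^30, C_2 ≅ Z^20.

Boundary ∂_1: C_1 → C_0 maps an edge to its endpoints' difference, ∂[p,q] = q − p. For instance
  ∂[v_3,v_5] = [v_5] − [v_3].
As a 10×30 matrix over Z this has rank 9, with invariant factors (1,1,1,1,1,1,1,1,1).

∂_2: C_2 → C_1 acts by ∂[p,q,r] = [q,r] − [p,r] + [p,q]. For instance
  ∂[v_2,v_7,v_8] = [v_7,v_8] − [v_2,v_8] + [v_2,v_7],
  ∂[v_0,v_6,v_7] = [v_6,v_7] − [v_0,v_7] + [v_0,v_6].
The resulting 30×20 matrix has rank 20, and its Smith normal form has invariant factors (1,1,1,1,1,1,1,1,1,1,1,1,1,1,1,1,1,1,1,2).

Now H_k = ker ∂_k / im ∂_{k+1}, so:

  H_0: rank C_0 − rank ∂_1 = 10 − 9 = 1, and the invariant factors of ∂_1 are all 1, so H_0 ≅ Z.
  H_1: rank ker ∂_1 − rank ∂_2 = (30 − 9) − 20 = 1, and ∂_2 has invariant factor 2 > 1, so H_1 ≅ Z ⊕ Z/2Z.
  H_2: rank ker ∂_2 − rank ∂_3 = (20 − 20) − 0 = 0, and there is no ∂_3, so H_2 ≅ 0.

As a check, the Euler characteristic is 10 − 30 + 20 = 0, which agrees with 1 − 1 + 0 = 0.

H_0 ≅ Z,  H_1 ≅ Z ⊕ Z/2Z,  H_2 = 0.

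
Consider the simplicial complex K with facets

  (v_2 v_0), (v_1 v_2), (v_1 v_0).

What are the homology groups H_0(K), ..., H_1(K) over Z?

H_0 = Z,  H_1 = Z.

Fix the vertex order v_0 < v_1 < v_2 and write every simplex with vertices in increasing order. Then dim K = 1 and the simplices of K are:

  0-simplices (3): [v_0], [v_1], [v_2]
  1-simplices (3): [v_0,v_1], [v_0,v_2], [v_1,v_2]

so the chain groups are C_0 ≅ Z^3, C_1 ≅ Z^3.

∂_1: C_1 → C_0 is given by ∂[p,q] = [q] − [p]. For instance
  ∂[v_0,v_1] = [v_1] − [v_0].
The resulting 3×3 matrix has rank 2, and its Smith normal form has invariant factors (1,1).

Now H_k = ker ∂_k / im ∂_{k+1}, so:

  H_0: rank C_0 − rank ∂_1 = 3 − 2 = 1, and the invariant factors of ∂_1 are all 1, so H_0 = Z.
  H_1: rank ker ∂_1 − rank ∂_2 = (3 − 2) − 0 = 1, and there is no ∂_2, so H_1 = Z.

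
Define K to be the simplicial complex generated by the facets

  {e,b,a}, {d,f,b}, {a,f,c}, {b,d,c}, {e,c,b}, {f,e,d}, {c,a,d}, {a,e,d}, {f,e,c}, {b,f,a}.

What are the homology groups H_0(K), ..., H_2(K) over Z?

H_0 ≅ Z,  H_1 ≅ Z_2,  H_2 = 0.

Take the total order a < b < c < d < e < f on the vertex set. Then K (dimension 2) consists of the simplices:

  0-simplices (6): a, b, c, d, e, f
  1-simplices (15): ab, ac, ad, ae, af, bc, bd, be, bf, cd, ce, cf, de, df, ef
  2-simplices (10): abe, abf, acd, acf, ade, bcd, bce, bdf, cef, def

Hence C_0 ≅ Z^6, C_1 ≅ Z^15, C_2 ≅ Z^10.

Boundary ∂_1: C_1 → C_0 maps an edge to its endpoints' difference, ∂[p,q] = q − p.
The resulting 6×15 matrix has rank 5, and its Smith normal form has invariant factors (1,1,1,1,1).

∂_2: C_2 → C_1 sends each 2-simplex [p,q,r] to [q,r] − [p,r] + [p,q]. For instance
  ∂acd = cd − ad + ac,
  ∂ade = de − ae + ad.
The resulting 15×10 matrix has rank 10, and its Smith normal form has invariant factors (1,1,1,1,1,1,1,1,1,2).

From H_k ≅ ker(∂_k) / im(∂_{k+1}) we obtain:

  H_0: rank C_0 − rank ∂_1 = 6 − 5 = 1, and the invariant factors of ∂_1 are all 1, so H_0 ≅ Z.
  H_1: rank ker ∂_1 − rank ∂_2 = (15 − 5) − 10 = 0, and ∂_2 has invariant factor 2 > 1, so H_1 ≅ Z_2.
  H_2: rank ker ∂_2 − rank ∂_3 = (10 − 10) − 0 = 0, and there is no ∂_3, so H_2 ≅ 0.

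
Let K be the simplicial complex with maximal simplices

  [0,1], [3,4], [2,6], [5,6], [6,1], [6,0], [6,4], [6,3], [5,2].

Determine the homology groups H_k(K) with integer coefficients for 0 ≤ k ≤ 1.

Take the total order 0 < 1 < 2 < 3 < 4 < 5 < 6 on the vertex set. Then K (dimension 1) consists of the simplices:

  0-simplices (7): [0], [1], [2], [3], [4], [5], [6]
  1-simplices (9): [0,1], [0,6], [1,6], [2,5], [2,6], [3,4], [3,6], [4,6], [5,6]

giving chain groups C_0 ≅ Z^7, C_1 ≅ Z^9.

Boundary ∂_1: C_1 → C_0 maps an edge to its endpoints' difference, ∂[p,q] = q − p. For instance
  ∂[0,6] = [6] − [0].
The resulting 7×9 matrix has rank 6, and its Smith normal form has invariant factors (1,1,1,1,1,1).

From H_k ≅ ker(∂_k) / im(∂_{k+1}) we obtain:

  H_0: rank C_0 − rank ∂_1 = 7 − 6 = 1, and the invariant factors of ∂_1 are all 1, so H_0 ≅ Z.
  H_1: rank ker ∂_1 − rank ∂_2 = (9 − 6) − 0 = 3, and there is no ∂_2, so H_1 ≅ Z^3.

(K is a triangulation of a wedge of 3 circles.)

H_0 = Z,  H_1 = Z^3.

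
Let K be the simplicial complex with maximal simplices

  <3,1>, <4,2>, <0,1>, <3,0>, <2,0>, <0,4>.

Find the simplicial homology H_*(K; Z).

Fix the vertex order 0 < 1 < 2 < 3 < 4 and write every simplex with vertices in increasing order. Then dim K = 1 and the simplices of K are:

  0-simplices (5): [0], [1], [2], [3], [4]
  1-simplices (6): [0,1], [0,2], [0,3], [0,4], [1,3], [2,4]

giving chain groups C_0 ≅ Z^5, C_1 ≅ Z^6.

Boundary ∂_1: C_1 → C_0 sends each edge [p,q] (with p < q) to q − p. For instance
  ∂[2,4] = [4] − [2].
As a 5×6 matrix over Z this has rank 4, with invariant factors (1,1,1,1).

Computing H_k = (kernel of ∂_k) / (image of ∂_{k+1}):

  H_0: rank C_0 − rank ∂_1 = 5 − 4 = 1, and the invariant factors of ∂_1 are all 1, so H_0 ≅ Z.
  H_1: rank ker ∂_1 − rank ∂_2 = (6 − 4) − 0 = 2, and there is no ∂_2, so H_1 ≅ Z^2.

(K is a triangulation of a wedge of 2 circles.)

H_0 = Z,  H_1 = Z^2.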